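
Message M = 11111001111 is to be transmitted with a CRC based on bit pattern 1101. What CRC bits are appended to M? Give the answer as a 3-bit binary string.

100

Append 3 zeros: 11111001111000. Divide by 1101 (XOR where the leading bit is 1):
  pos 0: 1111 XOR 1101 = 0010
  pos 2: 1010 XOR 1101 = 0111
  pos 3: 1110 XOR 1101 = 0011
  pos 5: 1111 XOR 1101 = 0010
  pos 7: 1011 XOR 1101 = 0110
  pos 8: 1100 XOR 1101 = 0001
Remainder (last 3 bits) = 100. This is the CRC / FCS.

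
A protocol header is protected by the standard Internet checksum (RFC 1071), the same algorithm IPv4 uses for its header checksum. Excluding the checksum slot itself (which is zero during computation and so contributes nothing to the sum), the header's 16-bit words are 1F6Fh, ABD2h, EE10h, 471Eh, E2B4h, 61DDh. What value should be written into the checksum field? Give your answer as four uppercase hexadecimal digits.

One's-complement addition (fold any carry out of bit 15 back into bit 0):
  0x1F6F + 0xABD2 = 0x0CB41
  0xCB41 + 0xEE10 = 0x1B951 → wrap carry → 0xB952
  0xB952 + 0x471E = 0x10070 → wrap carry → 0x0071
  0x0071 + 0xE2B4 = 0x0E325
  0xE325 + 0x61DD = 0x14502 → wrap carry → 0x4503
One's-complement sum = 0x4503.
Checksum = ~0x4503 & 0xFFFF = 0xBAFC.

BAFC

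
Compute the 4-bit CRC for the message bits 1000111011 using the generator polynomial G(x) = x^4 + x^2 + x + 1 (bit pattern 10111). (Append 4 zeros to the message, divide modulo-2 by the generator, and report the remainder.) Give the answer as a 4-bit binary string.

0101

Append 4 zeros: 10001110110000. Divide by 10111 (XOR where the leading bit is 1):
  pos 0: 10001 XOR 10111 = 00110
  pos 2: 11011 XOR 10111 = 01100
  pos 3: 11000 XOR 10111 = 01111
  pos 4: 11111 XOR 10111 = 01000
  pos 5: 10001 XOR 10111 = 00110
  pos 7: 11000 XOR 10111 = 01111
  pos 8: 11110 XOR 10111 = 01001
  pos 9: 10010 XOR 10111 = 00101
Remainder (last 4 bits) = 0101. This is the CRC / FCS.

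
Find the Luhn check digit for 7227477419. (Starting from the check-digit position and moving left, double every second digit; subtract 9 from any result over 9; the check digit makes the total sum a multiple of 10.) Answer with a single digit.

Partial digits right→left: 9 1 4 7 7 4 7 2 2 7
Double every second digit counting from the check-digit position (so the 1st, 3rd, 5th, ... of the partial from the right).
  doubled (with −9 where >9): 9 8 5 5 4 → sum 31
  kept as-is: 1 7 4 2 7 → sum 21
Total = 31 + 21 = 52.
Check digit = (10 − (52 mod 10)) mod 10 = 8.

8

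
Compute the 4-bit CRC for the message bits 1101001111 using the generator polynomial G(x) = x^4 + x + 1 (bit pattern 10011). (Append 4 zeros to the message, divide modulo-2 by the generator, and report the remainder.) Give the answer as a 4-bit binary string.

0111

Append 4 zeros: 11010011110000. Divide by 10011 (XOR where the leading bit is 1):
  pos 0: 11010 XOR 10011 = 01001
  pos 1: 10010 XOR 10011 = 00001
  pos 5: 11111 XOR 10011 = 01100
  pos 6: 11000 XOR 10011 = 01011
  pos 7: 10110 XOR 10011 = 00101
  pos 9: 10100 XOR 10011 = 00111
Remainder (last 4 bits) = 0111. This is the CRC / FCS.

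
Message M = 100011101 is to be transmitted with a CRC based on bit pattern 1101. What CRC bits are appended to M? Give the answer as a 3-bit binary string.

Append 3 zeros: 100011101000. Divide by 1101 (XOR where the leading bit is 1):
  pos 0: 1000 XOR 1101 = 0101
  pos 1: 1011 XOR 1101 = 0110
  pos 2: 1101 XOR 1101 = 0000
  pos 6: 1010 XOR 1101 = 0111
  pos 7: 1110 XOR 1101 = 0011
Remainder (last 3 bits) = 110. This is the CRC / FCS.

110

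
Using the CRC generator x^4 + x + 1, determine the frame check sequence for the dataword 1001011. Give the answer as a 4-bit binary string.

Append 4 zeros: 10010110000. Divide by 10011 (XOR where the leading bit is 1):
  pos 0: 10010 XOR 10011 = 00001
  pos 4: 11100 XOR 10011 = 01111
  pos 5: 11110 XOR 10011 = 01101
  pos 6: 11010 XOR 10011 = 01001
Remainder (last 4 bits) = 1001. This is the CRC / FCS.

1001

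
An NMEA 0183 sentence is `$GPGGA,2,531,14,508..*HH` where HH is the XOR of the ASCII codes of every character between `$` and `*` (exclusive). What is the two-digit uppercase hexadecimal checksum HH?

XOR the ASCII codes of the payload characters:
  'G' = 0x47 → acc = 0x47
  'P' = 0x50 → acc = 0x17
  'G' = 0x47 → acc = 0x50
  'G' = 0x47 → acc = 0x17
  'A' = 0x41 → acc = 0x56
  ',' = 0x2C → acc = 0x7A
  '2' = 0x32 → acc = 0x48
  ',' = 0x2C → acc = 0x64
  '5' = 0x35 → acc = 0x51
  '3' = 0x33 → acc = 0x62
  '1' = 0x31 → acc = 0x53
  ',' = 0x2C → acc = 0x7F
  '1' = 0x31 → acc = 0x4E
  '4' = 0x34 → acc = 0x7A
  ',' = 0x2C → acc = 0x56
  '5' = 0x35 → acc = 0x63
  '0' = 0x30 → acc = 0x53
  '8' = 0x38 → acc = 0x6B
  '.' = 0x2E → acc = 0x45
  '.' = 0x2E → acc = 0x6B
Checksum = 0x6B.

6B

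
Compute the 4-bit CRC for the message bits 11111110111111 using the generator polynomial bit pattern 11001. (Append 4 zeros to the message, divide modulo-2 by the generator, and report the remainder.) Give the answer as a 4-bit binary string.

0010

Append 4 zeros: 111111101111110000. Divide by 11001 (XOR where the leading bit is 1):
  pos 0: 11111 XOR 11001 = 00110
  pos 2: 11011 XOR 11001 = 00010
  pos 5: 10011 XOR 11001 = 01010
  pos 6: 10101 XOR 11001 = 01100
  pos 7: 11001 XOR 11001 = 00000
  pos 12: 11000 XOR 11001 = 00001
Remainder (last 4 bits) = 0010. This is the CRC / FCS.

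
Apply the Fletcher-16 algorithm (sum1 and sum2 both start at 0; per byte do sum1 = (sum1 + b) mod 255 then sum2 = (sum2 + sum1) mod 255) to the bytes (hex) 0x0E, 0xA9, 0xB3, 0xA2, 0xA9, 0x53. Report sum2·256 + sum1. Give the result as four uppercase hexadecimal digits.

020B

Running sums (mod 255):
  after byte 0 (0x0E): sum1=14, sum2=14
  after byte 1 (0xA9): sum1=183, sum2=197
  after byte 2 (0xB3): sum1=107, sum2=49
  after byte 3 (0xA2): sum1=14, sum2=63
  after byte 4 (0xA9): sum1=183, sum2=246
  after byte 5 (0x53): sum1=11, sum2=2
Checksum = sum2·256 + sum1 = 2·256 + 11 = 523 = 0x020B.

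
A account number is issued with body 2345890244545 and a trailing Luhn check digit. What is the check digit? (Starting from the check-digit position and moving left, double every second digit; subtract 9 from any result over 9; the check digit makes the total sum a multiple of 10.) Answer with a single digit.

4

Partial digits right→left: 5 4 5 4 4 2 0 9 8 5 4 3 2
Double every second digit counting from the check-digit position (so the 1st, 3rd, 5th, ... of the partial from the right).
  doubled (with −9 where >9): 1 1 8 0 7 8 4 → sum 29
  kept as-is: 4 4 2 9 5 3 → sum 27
Total = 29 + 27 = 56.
Check digit = (10 − (56 mod 10)) mod 10 = 4.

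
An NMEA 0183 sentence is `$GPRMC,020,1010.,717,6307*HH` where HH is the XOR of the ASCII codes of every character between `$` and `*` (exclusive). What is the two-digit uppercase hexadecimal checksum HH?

64

XOR the ASCII codes of the payload characters:
  'G' = 0x47 → acc = 0x47
  'P' = 0x50 → acc = 0x17
  'R' = 0x52 → acc = 0x45
  'M' = 0x4D → acc = 0x08
  'C' = 0x43 → acc = 0x4B
  ',' = 0x2C → acc = 0x67
  '0' = 0x30 → acc = 0x57
  '2' = 0x32 → acc = 0x65
  '0' = 0x30 → acc = 0x55
  ',' = 0x2C → acc = 0x79
  '1' = 0x31 → acc = 0x48
  '0' = 0x30 → acc = 0x78
  '1' = 0x31 → acc = 0x49
  '0' = 0x30 → acc = 0x79
  '.' = 0x2E → acc = 0x57
  ',' = 0x2C → acc = 0x7B
  '7' = 0x37 → acc = 0x4C
  '1' = 0x31 → acc = 0x7D
  '7' = 0x37 → acc = 0x4A
  ',' = 0x2C → acc = 0x66
  '6' = 0x36 → acc = 0x50
  '3' = 0x33 → acc = 0x63
  '0' = 0x30 → acc = 0x53
  '7' = 0x37 → acc = 0x64
Checksum = 0x64.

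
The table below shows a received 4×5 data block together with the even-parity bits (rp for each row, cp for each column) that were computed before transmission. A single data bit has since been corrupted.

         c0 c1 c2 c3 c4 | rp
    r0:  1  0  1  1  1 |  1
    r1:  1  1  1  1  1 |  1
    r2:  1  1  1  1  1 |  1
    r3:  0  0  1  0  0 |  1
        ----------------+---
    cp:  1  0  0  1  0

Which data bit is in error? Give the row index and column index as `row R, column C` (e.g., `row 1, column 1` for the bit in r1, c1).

row 0, column 4

Recompute each row's even parity and compare to rp:
  r0: data parity 0, sent rp 1 → mismatch
  r1: data parity 1, sent rp 1 → ok
  r2: data parity 1, sent rp 1 → ok
  r3: data parity 1, sent rp 1 → ok
Recompute each column's even parity and compare to cp:
  c0: data parity 1, sent cp 1 → ok
  c1: data parity 0, sent cp 0 → ok
  c2: data parity 0, sent cp 0 → ok
  c3: data parity 1, sent cp 1 → ok
  c4: data parity 1, sent cp 0 → mismatch
Exactly one row (r0) and one column (c4) fail → the flipped bit is at their intersection.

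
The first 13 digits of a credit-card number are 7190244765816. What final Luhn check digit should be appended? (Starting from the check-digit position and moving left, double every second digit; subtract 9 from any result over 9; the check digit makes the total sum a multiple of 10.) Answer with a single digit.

Partial digits right→left: 6 1 8 5 6 7 4 4 2 0 9 1 7
Double every second digit counting from the check-digit position (so the 1st, 3rd, 5th, ... of the partial from the right).
  doubled (with −9 where >9): 3 7 3 8 4 9 5 → sum 39
  kept as-is: 1 5 7 4 0 1 → sum 18
Total = 39 + 18 = 57.
Check digit = (10 − (57 mod 10)) mod 10 = 3.

3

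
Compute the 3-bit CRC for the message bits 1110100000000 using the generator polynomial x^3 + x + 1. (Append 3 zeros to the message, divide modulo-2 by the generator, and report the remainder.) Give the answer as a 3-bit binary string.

000

Append 3 zeros: 1110100000000000. Divide by 1011 (XOR where the leading bit is 1):
  pos 0: 1110 XOR 1011 = 0101
  pos 1: 1011 XOR 1011 = 0000
Remainder (last 3 bits) = 000. This is the CRC / FCS.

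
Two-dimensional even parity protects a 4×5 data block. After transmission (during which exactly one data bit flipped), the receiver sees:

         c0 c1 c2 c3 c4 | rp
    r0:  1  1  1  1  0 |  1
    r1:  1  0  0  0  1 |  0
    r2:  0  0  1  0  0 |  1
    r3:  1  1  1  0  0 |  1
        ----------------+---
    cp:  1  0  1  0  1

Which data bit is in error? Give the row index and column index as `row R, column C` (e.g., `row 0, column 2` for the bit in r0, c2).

row 0, column 3

Recompute each row's even parity and compare to rp:
  r0: data parity 0, sent rp 1 → mismatch
  r1: data parity 0, sent rp 0 → ok
  r2: data parity 1, sent rp 1 → ok
  r3: data parity 1, sent rp 1 → ok
Recompute each column's even parity and compare to cp:
  c0: data parity 1, sent cp 1 → ok
  c1: data parity 0, sent cp 0 → ok
  c2: data parity 1, sent cp 1 → ok
  c3: data parity 1, sent cp 0 → mismatch
  c4: data parity 1, sent cp 1 → ok
Exactly one row (r0) and one column (c3) fail → the flipped bit is at their intersection.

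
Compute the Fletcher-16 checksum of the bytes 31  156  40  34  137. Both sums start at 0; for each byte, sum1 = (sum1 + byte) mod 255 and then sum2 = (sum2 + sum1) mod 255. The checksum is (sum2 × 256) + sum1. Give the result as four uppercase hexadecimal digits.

Running sums (mod 255):
  after byte 0 (31): sum1=31, sum2=31
  after byte 1 (156): sum1=187, sum2=218
  after byte 2 (40): sum1=227, sum2=190
  after byte 3 (34): sum1=6, sum2=196
  after byte 4 (137): sum1=143, sum2=84
Checksum = sum2·256 + sum1 = 84·256 + 143 = 21647 = 0x548F.

548F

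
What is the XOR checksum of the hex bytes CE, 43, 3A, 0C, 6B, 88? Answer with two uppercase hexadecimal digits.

58

XOR the bytes together:
  start with 0xCE
  0xCE ⊕ 0x43 = 0x8D
  0x8D ⊕ 0x3A = 0xB7
  0xB7 ⊕ 0x0C = 0xBB
  0xBB ⊕ 0x6B = 0xD0
  0xD0 ⊕ 0x88 = 0x58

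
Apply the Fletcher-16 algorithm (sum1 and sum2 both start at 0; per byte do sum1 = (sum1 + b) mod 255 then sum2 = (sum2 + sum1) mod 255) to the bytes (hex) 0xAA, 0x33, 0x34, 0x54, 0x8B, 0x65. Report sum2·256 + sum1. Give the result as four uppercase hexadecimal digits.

4A57

Running sums (mod 255):
  after byte 0 (0xAA): sum1=170, sum2=170
  after byte 1 (0x33): sum1=221, sum2=136
  after byte 2 (0x34): sum1=18, sum2=154
  after byte 3 (0x54): sum1=102, sum2=1
  after byte 4 (0x8B): sum1=241, sum2=242
  after byte 5 (0x65): sum1=87, sum2=74
Checksum = sum2·256 + sum1 = 74·256 + 87 = 19031 = 0x4A57.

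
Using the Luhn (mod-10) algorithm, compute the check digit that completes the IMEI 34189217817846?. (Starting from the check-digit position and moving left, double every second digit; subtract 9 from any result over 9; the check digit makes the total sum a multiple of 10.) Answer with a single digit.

1

Partial digits right→left: 6 4 8 7 1 8 7 1 2 9 8 1 4 3
Double every second digit counting from the check-digit position (so the 1st, 3rd, 5th, ... of the partial from the right).
  doubled (with −9 where >9): 3 7 2 5 4 7 8 → sum 36
  kept as-is: 4 7 8 1 9 1 3 → sum 33
Total = 36 + 33 = 69.
Check digit = (10 − (69 mod 10)) mod 10 = 1.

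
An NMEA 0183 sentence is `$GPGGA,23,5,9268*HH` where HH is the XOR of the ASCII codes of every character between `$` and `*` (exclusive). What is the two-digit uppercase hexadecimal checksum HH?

XOR the ASCII codes of the payload characters:
  'G' = 0x47 → acc = 0x47
  'P' = 0x50 → acc = 0x17
  'G' = 0x47 → acc = 0x50
  'G' = 0x47 → acc = 0x17
  'A' = 0x41 → acc = 0x56
  ',' = 0x2C → acc = 0x7A
  '2' = 0x32 → acc = 0x48
  '3' = 0x33 → acc = 0x7B
  ',' = 0x2C → acc = 0x57
  '5' = 0x35 → acc = 0x62
  ',' = 0x2C → acc = 0x4E
  '9' = 0x39 → acc = 0x77
  '2' = 0x32 → acc = 0x45
  '6' = 0x36 → acc = 0x73
  '8' = 0x38 → acc = 0x4B
Checksum = 0x4B.

4B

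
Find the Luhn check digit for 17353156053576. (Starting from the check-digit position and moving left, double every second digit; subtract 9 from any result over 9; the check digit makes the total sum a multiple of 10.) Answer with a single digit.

Partial digits right→left: 6 7 5 3 5 0 6 5 1 3 5 3 7 1
Double every second digit counting from the check-digit position (so the 1st, 3rd, 5th, ... of the partial from the right).
  doubled (with −9 where >9): 3 1 1 3 2 1 5 → sum 16
  kept as-is: 7 3 0 5 3 3 1 → sum 22
Total = 16 + 22 = 38.
Check digit = (10 − (38 mod 10)) mod 10 = 2.

2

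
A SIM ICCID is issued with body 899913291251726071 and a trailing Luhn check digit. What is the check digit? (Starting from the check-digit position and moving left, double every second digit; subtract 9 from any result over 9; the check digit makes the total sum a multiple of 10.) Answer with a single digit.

Partial digits right→left: 1 7 0 6 2 7 1 5 2 1 9 2 3 1 9 9 9 8
Double every second digit counting from the check-digit position (so the 1st, 3rd, 5th, ... of the partial from the right).
  doubled (with −9 where >9): 2 0 4 2 4 9 6 9 9 → sum 45
  kept as-is: 7 6 7 5 1 2 1 9 8 → sum 46
Total = 45 + 46 = 91.
Check digit = (10 − (91 mod 10)) mod 10 = 9.

9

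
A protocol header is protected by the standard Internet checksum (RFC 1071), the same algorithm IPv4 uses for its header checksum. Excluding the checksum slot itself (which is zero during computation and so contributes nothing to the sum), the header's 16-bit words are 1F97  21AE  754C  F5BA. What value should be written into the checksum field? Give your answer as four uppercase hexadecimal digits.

One's-complement addition (fold any carry out of bit 15 back into bit 0):
  0x1F97 + 0x21AE = 0x04145
  0x4145 + 0x754C = 0x0B691
  0xB691 + 0xF5BA = 0x1AC4B → wrap carry → 0xAC4C
One's-complement sum = 0xAC4C.
Checksum = ~0xAC4C & 0xFFFF = 0x53B3.

53B3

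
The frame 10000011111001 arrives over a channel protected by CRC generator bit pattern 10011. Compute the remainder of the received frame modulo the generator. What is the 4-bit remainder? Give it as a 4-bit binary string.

0110

Modulo-2 division of 10000011111001 by 10011:
  pos 0: 10000 XOR 10011 = 00011
  pos 3: 11011 XOR 10011 = 01000
  pos 4: 10001 XOR 10011 = 00010
  pos 7: 10110 XOR 10011 = 00101
  pos 9: 10101 XOR 10011 = 00110
Remainder = 0110 (nonzero — an error is detected).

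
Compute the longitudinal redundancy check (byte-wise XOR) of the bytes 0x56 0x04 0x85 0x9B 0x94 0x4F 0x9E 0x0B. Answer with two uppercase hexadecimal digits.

XOR the bytes together:
  start with 0x56
  0x56 ⊕ 0x04 = 0x52
  0x52 ⊕ 0x85 = 0xD7
  0xD7 ⊕ 0x9B = 0x4C
  0x4C ⊕ 0x94 = 0xD8
  0xD8 ⊕ 0x4F = 0x97
  0x97 ⊕ 0x9E = 0x09
  0x09 ⊕ 0x0B = 0x02

02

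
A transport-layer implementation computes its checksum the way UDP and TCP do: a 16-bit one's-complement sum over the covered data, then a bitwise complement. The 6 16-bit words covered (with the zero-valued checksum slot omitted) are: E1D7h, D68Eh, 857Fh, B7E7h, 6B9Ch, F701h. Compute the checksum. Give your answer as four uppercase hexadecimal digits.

A793

One's-complement addition (fold any carry out of bit 15 back into bit 0):
  0xE1D7 + 0xD68E = 0x1B865 → wrap carry → 0xB866
  0xB866 + 0x857F = 0x13DE5 → wrap carry → 0x3DE6
  0x3DE6 + 0xB7E7 = 0x0F5CD
  0xF5CD + 0x6B9C = 0x16169 → wrap carry → 0x616A
  0x616A + 0xF701 = 0x1586B → wrap carry → 0x586C
One's-complement sum = 0x586C.
Checksum = ~0x586C & 0xFFFF = 0xA793.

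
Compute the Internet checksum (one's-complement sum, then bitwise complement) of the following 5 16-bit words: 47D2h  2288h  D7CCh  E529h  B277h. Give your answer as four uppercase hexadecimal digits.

2637

One's-complement addition (fold any carry out of bit 15 back into bit 0):
  0x47D2 + 0x2288 = 0x06A5A
  0x6A5A + 0xD7CC = 0x14226 → wrap carry → 0x4227
  0x4227 + 0xE529 = 0x12750 → wrap carry → 0x2751
  0x2751 + 0xB277 = 0x0D9C8
One's-complement sum = 0xD9C8.
Checksum = ~0xD9C8 & 0xFFFF = 0x2637.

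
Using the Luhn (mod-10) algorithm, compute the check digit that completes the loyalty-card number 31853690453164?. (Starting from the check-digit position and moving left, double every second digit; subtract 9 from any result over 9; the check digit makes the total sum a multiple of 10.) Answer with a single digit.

Partial digits right→left: 4 6 1 3 5 4 0 9 6 3 5 8 1 3
Double every second digit counting from the check-digit position (so the 1st, 3rd, 5th, ... of the partial from the right).
  doubled (with −9 where >9): 8 2 1 0 3 1 2 → sum 17
  kept as-is: 6 3 4 9 3 8 3 → sum 36
Total = 17 + 36 = 53.
Check digit = (10 − (53 mod 10)) mod 10 = 7.

7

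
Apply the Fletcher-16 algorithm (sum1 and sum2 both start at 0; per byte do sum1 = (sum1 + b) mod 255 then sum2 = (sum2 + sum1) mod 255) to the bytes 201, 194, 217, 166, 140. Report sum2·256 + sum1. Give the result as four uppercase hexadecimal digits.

6399

Running sums (mod 255):
  after byte 0 (201): sum1=201, sum2=201
  after byte 1 (194): sum1=140, sum2=86
  after byte 2 (217): sum1=102, sum2=188
  after byte 3 (166): sum1=13, sum2=201
  after byte 4 (140): sum1=153, sum2=99
Checksum = sum2·256 + sum1 = 99·256 + 153 = 25497 = 0x6399.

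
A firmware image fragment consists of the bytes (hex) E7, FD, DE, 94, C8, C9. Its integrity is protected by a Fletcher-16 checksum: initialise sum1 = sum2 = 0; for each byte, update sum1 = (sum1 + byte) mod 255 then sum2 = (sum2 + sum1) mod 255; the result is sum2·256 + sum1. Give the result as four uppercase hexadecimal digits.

F9EB

Running sums (mod 255):
  after byte 0 (E7): sum1=231, sum2=231
  after byte 1 (FD): sum1=229, sum2=205
  after byte 2 (DE): sum1=196, sum2=146
  after byte 3 (94): sum1=89, sum2=235
  after byte 4 (C8): sum1=34, sum2=14
  after byte 5 (C9): sum1=235, sum2=249
Checksum = sum2·256 + sum1 = 249·256 + 235 = 63979 = 0xF9EB.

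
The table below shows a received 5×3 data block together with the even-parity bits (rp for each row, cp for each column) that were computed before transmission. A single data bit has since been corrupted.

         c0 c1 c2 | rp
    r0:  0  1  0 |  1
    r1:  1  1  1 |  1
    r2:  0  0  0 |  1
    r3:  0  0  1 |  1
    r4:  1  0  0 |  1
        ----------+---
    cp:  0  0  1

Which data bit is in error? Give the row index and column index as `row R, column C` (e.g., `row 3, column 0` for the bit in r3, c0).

row 2, column 2

Recompute each row's even parity and compare to rp:
  r0: data parity 1, sent rp 1 → ok
  r1: data parity 1, sent rp 1 → ok
  r2: data parity 0, sent rp 1 → mismatch
  r3: data parity 1, sent rp 1 → ok
  r4: data parity 1, sent rp 1 → ok
Recompute each column's even parity and compare to cp:
  c0: data parity 0, sent cp 0 → ok
  c1: data parity 0, sent cp 0 → ok
  c2: data parity 0, sent cp 1 → mismatch
Exactly one row (r2) and one column (c2) fail → the flipped bit is at their intersection.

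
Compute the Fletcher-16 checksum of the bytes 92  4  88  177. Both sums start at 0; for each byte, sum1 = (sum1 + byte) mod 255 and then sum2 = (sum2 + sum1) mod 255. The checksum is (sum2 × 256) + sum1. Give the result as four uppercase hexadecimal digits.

DF6A

Running sums (mod 255):
  after byte 0 (92): sum1=92, sum2=92
  after byte 1 (4): sum1=96, sum2=188
  after byte 2 (88): sum1=184, sum2=117
  after byte 3 (177): sum1=106, sum2=223
Checksum = sum2·256 + sum1 = 223·256 + 106 = 57194 = 0xDF6A.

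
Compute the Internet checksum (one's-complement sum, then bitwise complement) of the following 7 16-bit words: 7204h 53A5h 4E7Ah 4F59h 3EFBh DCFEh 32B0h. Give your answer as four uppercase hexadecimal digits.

One's-complement addition (fold any carry out of bit 15 back into bit 0):
  0x7204 + 0x53A5 = 0x0C5A9
  0xC5A9 + 0x4E7A = 0x11423 → wrap carry → 0x1424
  0x1424 + 0x4F59 = 0x0637D
  0x637D + 0x3EFB = 0x0A278
  0xA278 + 0xDCFE = 0x17F76 → wrap carry → 0x7F77
  0x7F77 + 0x32B0 = 0x0B227
One's-complement sum = 0xB227.
Checksum = ~0xB227 & 0xFFFF = 0x4DD8.

4DD8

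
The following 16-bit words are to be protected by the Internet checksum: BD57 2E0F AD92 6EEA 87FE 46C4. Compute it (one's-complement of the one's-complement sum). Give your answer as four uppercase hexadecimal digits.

One's-complement addition (fold any carry out of bit 15 back into bit 0):
  0xBD57 + 0x2E0F = 0x0EB66
  0xEB66 + 0xAD92 = 0x198F8 → wrap carry → 0x98F9
  0x98F9 + 0x6EEA = 0x107E3 → wrap carry → 0x07E4
  0x07E4 + 0x87FE = 0x08FE2
  0x8FE2 + 0x46C4 = 0x0D6A6
One's-complement sum = 0xD6A6.
Checksum = ~0xD6A6 & 0xFFFF = 0x2959.

2959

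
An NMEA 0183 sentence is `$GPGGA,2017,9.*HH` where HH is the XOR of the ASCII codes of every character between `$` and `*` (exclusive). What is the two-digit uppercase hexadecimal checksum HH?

XOR the ASCII codes of the payload characters:
  'G' = 0x47 → acc = 0x47
  'P' = 0x50 → acc = 0x17
  'G' = 0x47 → acc = 0x50
  'G' = 0x47 → acc = 0x17
  'A' = 0x41 → acc = 0x56
  ',' = 0x2C → acc = 0x7A
  '2' = 0x32 → acc = 0x48
  '0' = 0x30 → acc = 0x78
  '1' = 0x31 → acc = 0x49
  '7' = 0x37 → acc = 0x7E
  ',' = 0x2C → acc = 0x52
  '9' = 0x39 → acc = 0x6B
  '.' = 0x2E → acc = 0x45
Checksum = 0x45.

45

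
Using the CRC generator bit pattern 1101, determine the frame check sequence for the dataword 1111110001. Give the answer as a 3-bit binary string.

Append 3 zeros: 1111110001000. Divide by 1101 (XOR where the leading bit is 1):
  pos 0: 1111 XOR 1101 = 0010
  pos 2: 1011 XOR 1101 = 0110
  pos 3: 1100 XOR 1101 = 0001
  pos 6: 1001 XOR 1101 = 0100
  pos 7: 1000 XOR 1101 = 0101
  pos 8: 1010 XOR 1101 = 0111
  pos 9: 1110 XOR 1101 = 0011
Remainder (last 3 bits) = 011. This is the CRC / FCS.

011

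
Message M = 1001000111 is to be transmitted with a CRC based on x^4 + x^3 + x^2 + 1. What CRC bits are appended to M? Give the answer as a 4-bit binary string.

Append 4 zeros: 10010001110000. Divide by 11101 (XOR where the leading bit is 1):
  pos 0: 10010 XOR 11101 = 01111
  pos 1: 11110 XOR 11101 = 00011
  pos 4: 11011 XOR 11101 = 00110
  pos 6: 11010 XOR 11101 = 00111
  pos 8: 11100 XOR 11101 = 00001
Remainder (last 4 bits) = 0010. This is the CRC / FCS.

0010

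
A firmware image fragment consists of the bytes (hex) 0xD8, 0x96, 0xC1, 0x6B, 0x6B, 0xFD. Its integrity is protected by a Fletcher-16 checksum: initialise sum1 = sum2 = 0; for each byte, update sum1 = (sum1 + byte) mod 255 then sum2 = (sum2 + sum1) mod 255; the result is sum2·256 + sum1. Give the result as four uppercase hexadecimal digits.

2406

Running sums (mod 255):
  after byte 0 (0xD8): sum1=216, sum2=216
  after byte 1 (0x96): sum1=111, sum2=72
  after byte 2 (0xC1): sum1=49, sum2=121
  after byte 3 (0x6B): sum1=156, sum2=22
  after byte 4 (0x6B): sum1=8, sum2=30
  after byte 5 (0xFD): sum1=6, sum2=36
Checksum = sum2·256 + sum1 = 36·256 + 6 = 9222 = 0x2406.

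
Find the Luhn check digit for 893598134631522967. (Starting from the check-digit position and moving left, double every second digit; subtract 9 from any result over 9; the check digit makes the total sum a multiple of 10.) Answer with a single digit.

3

Partial digits right→left: 7 6 9 2 2 5 1 3 6 4 3 1 8 9 5 3 9 8
Double every second digit counting from the check-digit position (so the 1st, 3rd, 5th, ... of the partial from the right).
  doubled (with −9 where >9): 5 9 4 2 3 6 7 1 9 → sum 46
  kept as-is: 6 2 5 3 4 1 9 3 8 → sum 41
Total = 46 + 41 = 87.
Check digit = (10 − (87 mod 10)) mod 10 = 3.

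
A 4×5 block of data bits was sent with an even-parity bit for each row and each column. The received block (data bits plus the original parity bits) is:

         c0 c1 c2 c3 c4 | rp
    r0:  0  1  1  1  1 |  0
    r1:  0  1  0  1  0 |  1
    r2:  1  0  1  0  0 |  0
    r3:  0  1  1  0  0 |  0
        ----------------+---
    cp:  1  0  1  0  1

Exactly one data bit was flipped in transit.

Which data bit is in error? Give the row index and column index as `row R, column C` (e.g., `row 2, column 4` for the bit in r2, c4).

row 1, column 1

Recompute each row's even parity and compare to rp:
  r0: data parity 0, sent rp 0 → ok
  r1: data parity 0, sent rp 1 → mismatch
  r2: data parity 0, sent rp 0 → ok
  r3: data parity 0, sent rp 0 → ok
Recompute each column's even parity and compare to cp:
  c0: data parity 1, sent cp 1 → ok
  c1: data parity 1, sent cp 0 → mismatch
  c2: data parity 1, sent cp 1 → ok
  c3: data parity 0, sent cp 0 → ok
  c4: data parity 1, sent cp 1 → ok
Exactly one row (r1) and one column (c1) fail → the flipped bit is at their intersection.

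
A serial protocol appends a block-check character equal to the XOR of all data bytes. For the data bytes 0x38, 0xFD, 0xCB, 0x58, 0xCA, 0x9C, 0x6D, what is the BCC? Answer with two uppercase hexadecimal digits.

6D

XOR the bytes together:
  start with 0x38
  0x38 ⊕ 0xFD = 0xC5
  0xC5 ⊕ 0xCB = 0x0E
  0x0E ⊕ 0x58 = 0x56
  0x56 ⊕ 0xCA = 0x9C
  0x9C ⊕ 0x9C = 0x00
  0x00 ⊕ 0x6D = 0x6D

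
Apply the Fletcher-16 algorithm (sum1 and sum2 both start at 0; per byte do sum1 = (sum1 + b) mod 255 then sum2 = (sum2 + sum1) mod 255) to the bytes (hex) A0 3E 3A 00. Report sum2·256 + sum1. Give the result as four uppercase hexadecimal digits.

B119

Running sums (mod 255):
  after byte 0 (A0): sum1=160, sum2=160
  after byte 1 (3E): sum1=222, sum2=127
  after byte 2 (3A): sum1=25, sum2=152
  after byte 3 (00): sum1=25, sum2=177
Checksum = sum2·256 + sum1 = 177·256 + 25 = 45337 = 0xB119.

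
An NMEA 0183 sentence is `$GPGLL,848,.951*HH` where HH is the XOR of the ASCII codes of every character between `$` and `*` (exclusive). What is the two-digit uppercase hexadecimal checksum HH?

77

XOR the ASCII codes of the payload characters:
  'G' = 0x47 → acc = 0x47
  'P' = 0x50 → acc = 0x17
  'G' = 0x47 → acc = 0x50
  'L' = 0x4C → acc = 0x1C
  'L' = 0x4C → acc = 0x50
  ',' = 0x2C → acc = 0x7C
  '8' = 0x38 → acc = 0x44
  '4' = 0x34 → acc = 0x70
  '8' = 0x38 → acc = 0x48
  ',' = 0x2C → acc = 0x64
  '.' = 0x2E → acc = 0x4A
  '9' = 0x39 → acc = 0x73
  '5' = 0x35 → acc = 0x46
  '1' = 0x31 → acc = 0x77
Checksum = 0x77.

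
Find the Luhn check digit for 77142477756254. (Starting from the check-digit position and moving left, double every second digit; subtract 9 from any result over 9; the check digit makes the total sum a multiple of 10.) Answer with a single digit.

6

Partial digits right→left: 4 5 2 6 5 7 7 7 4 2 4 1 7 7
Double every second digit counting from the check-digit position (so the 1st, 3rd, 5th, ... of the partial from the right).
  doubled (with −9 where >9): 8 4 1 5 8 8 5 → sum 39
  kept as-is: 5 6 7 7 2 1 7 → sum 35
Total = 39 + 35 = 74.
Check digit = (10 − (74 mod 10)) mod 10 = 6.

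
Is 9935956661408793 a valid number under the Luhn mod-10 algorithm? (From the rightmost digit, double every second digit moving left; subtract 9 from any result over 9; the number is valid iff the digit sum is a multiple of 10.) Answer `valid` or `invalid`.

From the right, keep odd positions and double even positions (subtract 9 from any doubled value over 9):
  doubled (positions 2,4,...): 9 7 8 3 3 9 6 9 → sum 54
  kept (positions 1,3,...): 3 7 0 1 6 5 5 9 → sum 36
Total = 90.
90 mod 10 = 0, so the number is valid.

valid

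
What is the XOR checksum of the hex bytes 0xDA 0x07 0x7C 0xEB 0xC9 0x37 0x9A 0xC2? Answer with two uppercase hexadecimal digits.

EC

XOR the bytes together:
  start with 0xDA
  0xDA ⊕ 0x07 = 0xDD
  0xDD ⊕ 0x7C = 0xA1
  0xA1 ⊕ 0xEB = 0x4A
  0x4A ⊕ 0xC9 = 0x83
  0x83 ⊕ 0x37 = 0xB4
  0xB4 ⊕ 0x9A = 0x2E
  0x2E ⊕ 0xC2 = 0xEC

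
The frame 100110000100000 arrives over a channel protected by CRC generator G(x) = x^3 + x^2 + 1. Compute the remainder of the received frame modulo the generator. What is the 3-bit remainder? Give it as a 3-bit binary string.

Modulo-2 division of 100110000100000 by 1101:
  pos 0: 1001 XOR 1101 = 0100
  pos 1: 1001 XOR 1101 = 0100
  pos 2: 1000 XOR 1101 = 0101
  pos 3: 1010 XOR 1101 = 0111
  pos 4: 1110 XOR 1101 = 0011
  pos 6: 1101 XOR 1101 = 0000
Remainder = 000 (zero — the frame passes the CRC check).

000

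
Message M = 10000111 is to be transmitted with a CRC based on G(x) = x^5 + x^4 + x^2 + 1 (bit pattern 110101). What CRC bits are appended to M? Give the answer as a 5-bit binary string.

11101

Append 5 zeros: 1000011100000. Divide by 110101 (XOR where the leading bit is 1):
  pos 0: 100001 XOR 110101 = 010100
  pos 1: 101001 XOR 110101 = 011100
  pos 2: 111001 XOR 110101 = 001100
  pos 4: 110000 XOR 110101 = 000101
  pos 7: 101000 XOR 110101 = 011101
Remainder (last 5 bits) = 11101. This is the CRC / FCS.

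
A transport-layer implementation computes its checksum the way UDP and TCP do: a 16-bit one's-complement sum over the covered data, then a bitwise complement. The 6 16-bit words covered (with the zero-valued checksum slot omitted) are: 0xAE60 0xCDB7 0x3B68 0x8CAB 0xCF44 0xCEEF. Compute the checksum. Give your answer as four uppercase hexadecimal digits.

1D9F

One's-complement addition (fold any carry out of bit 15 back into bit 0):
  0xAE60 + 0xCDB7 = 0x17C17 → wrap carry → 0x7C18
  0x7C18 + 0x3B68 = 0x0B780
  0xB780 + 0x8CAB = 0x1442B → wrap carry → 0x442C
  0x442C + 0xCF44 = 0x11370 → wrap carry → 0x1371
  0x1371 + 0xCEEF = 0x0E260
One's-complement sum = 0xE260.
Checksum = ~0xE260 & 0xFFFF = 0x1D9F.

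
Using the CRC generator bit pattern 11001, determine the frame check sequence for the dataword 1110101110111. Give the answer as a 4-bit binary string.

Append 4 zeros: 11101011101110000. Divide by 11001 (XOR where the leading bit is 1):
  pos 0: 11101 XOR 11001 = 00100
  pos 2: 10001 XOR 11001 = 01000
  pos 3: 10001 XOR 11001 = 01000
  pos 4: 10001 XOR 11001 = 01000
  pos 5: 10000 XOR 11001 = 01001
  pos 6: 10011 XOR 11001 = 01010
  pos 7: 10101 XOR 11001 = 01100
  pos 8: 11001 XOR 11001 = 00000
Remainder (last 4 bits) = 0000. This is the CRC / FCS.

0000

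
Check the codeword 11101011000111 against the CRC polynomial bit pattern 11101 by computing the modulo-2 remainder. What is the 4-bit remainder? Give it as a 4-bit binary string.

Modulo-2 division of 11101011000111 by 11101:
  pos 0: 11101 XOR 11101 = 00000
  pos 6: 11000 XOR 11101 = 00101
  pos 8: 10111 XOR 11101 = 01010
  pos 9: 10101 XOR 11101 = 01000
Remainder = 1000 (nonzero — an error is detected).

1000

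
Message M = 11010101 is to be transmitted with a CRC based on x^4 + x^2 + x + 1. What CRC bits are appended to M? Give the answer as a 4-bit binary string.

Append 4 zeros: 110101010000. Divide by 10111 (XOR where the leading bit is 1):
  pos 0: 11010 XOR 10111 = 01101
  pos 1: 11011 XOR 10111 = 01100
  pos 2: 11000 XOR 10111 = 01111
  pos 3: 11111 XOR 10111 = 01000
  pos 4: 10000 XOR 10111 = 00111
  pos 6: 11100 XOR 10111 = 01011
  pos 7: 10110 XOR 10111 = 00001
Remainder (last 4 bits) = 0001. This is the CRC / FCS.

0001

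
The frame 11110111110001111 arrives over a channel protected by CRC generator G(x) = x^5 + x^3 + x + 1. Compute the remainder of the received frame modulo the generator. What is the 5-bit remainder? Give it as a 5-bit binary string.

01101

Modulo-2 division of 11110111110001111 by 101011:
  pos 0: 111101 XOR 101011 = 010110
  pos 1: 101101 XOR 101011 = 000110
  pos 4: 110111 XOR 101011 = 011100
  pos 5: 111000 XOR 101011 = 010011
  pos 6: 100110 XOR 101011 = 001101
  pos 8: 110101 XOR 101011 = 011110
  pos 9: 111101 XOR 101011 = 010110
  pos 10: 101101 XOR 101011 = 000110
Remainder = 01101 (nonzero — an error is detected).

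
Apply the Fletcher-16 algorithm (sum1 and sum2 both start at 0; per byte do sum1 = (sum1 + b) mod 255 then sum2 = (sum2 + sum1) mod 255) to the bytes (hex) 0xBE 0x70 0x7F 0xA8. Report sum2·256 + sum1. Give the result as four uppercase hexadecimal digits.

Running sums (mod 255):
  after byte 0 (0xBE): sum1=190, sum2=190
  after byte 1 (0x70): sum1=47, sum2=237
  after byte 2 (0x7F): sum1=174, sum2=156
  after byte 3 (0xA8): sum1=87, sum2=243
Checksum = sum2·256 + sum1 = 243·256 + 87 = 62295 = 0xF357.

F357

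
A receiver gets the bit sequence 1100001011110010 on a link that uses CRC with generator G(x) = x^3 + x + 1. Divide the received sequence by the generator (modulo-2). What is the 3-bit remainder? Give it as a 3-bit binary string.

Modulo-2 division of 1100001011110010 by 1011:
  pos 0: 1100 XOR 1011 = 0111
  pos 1: 1110 XOR 1011 = 0101
  pos 2: 1010 XOR 1011 = 0001
  pos 5: 1101 XOR 1011 = 0110
  pos 6: 1101 XOR 1011 = 0110
  pos 7: 1101 XOR 1011 = 0110
  pos 8: 1101 XOR 1011 = 0110
  pos 9: 1100 XOR 1011 = 0111
  pos 10: 1110 XOR 1011 = 0101
  pos 11: 1011 XOR 1011 = 0000
Remainder = 000 (zero — the frame passes the CRC check).

000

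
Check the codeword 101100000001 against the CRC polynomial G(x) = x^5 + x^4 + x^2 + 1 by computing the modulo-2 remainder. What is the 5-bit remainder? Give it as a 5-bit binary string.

00000

Modulo-2 division of 101100000001 by 110101:
  pos 0: 101100 XOR 110101 = 011001
  pos 1: 110010 XOR 110101 = 000111
  pos 4: 111000 XOR 110101 = 001101
  pos 6: 110101 XOR 110101 = 000000
Remainder = 00000 (zero — the frame passes the CRC check).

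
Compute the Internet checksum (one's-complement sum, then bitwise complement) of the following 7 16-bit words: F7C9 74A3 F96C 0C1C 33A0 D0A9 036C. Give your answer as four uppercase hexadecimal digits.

8653

One's-complement addition (fold any carry out of bit 15 back into bit 0):
  0xF7C9 + 0x74A3 = 0x16C6C → wrap carry → 0x6C6D
  0x6C6D + 0xF96C = 0x165D9 → wrap carry → 0x65DA
  0x65DA + 0x0C1C = 0x071F6
  0x71F6 + 0x33A0 = 0x0A596
  0xA596 + 0xD0A9 = 0x1763F → wrap carry → 0x7640
  0x7640 + 0x036C = 0x079AC
One's-complement sum = 0x79AC.
Checksum = ~0x79AC & 0xFFFF = 0x8653.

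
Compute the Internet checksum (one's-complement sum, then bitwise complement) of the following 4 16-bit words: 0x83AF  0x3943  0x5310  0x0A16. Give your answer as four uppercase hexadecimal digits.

E5E6

One's-complement addition (fold any carry out of bit 15 back into bit 0):
  0x83AF + 0x3943 = 0x0BCF2
  0xBCF2 + 0x5310 = 0x11002 → wrap carry → 0x1003
  0x1003 + 0x0A16 = 0x01A19
One's-complement sum = 0x1A19.
Checksum = ~0x1A19 & 0xFFFF = 0xE5E6.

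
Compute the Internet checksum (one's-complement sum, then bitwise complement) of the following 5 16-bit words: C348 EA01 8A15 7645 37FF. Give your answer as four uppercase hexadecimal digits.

One's-complement addition (fold any carry out of bit 15 back into bit 0):
  0xC348 + 0xEA01 = 0x1AD49 → wrap carry → 0xAD4A
  0xAD4A + 0x8A15 = 0x1375F → wrap carry → 0x3760
  0x3760 + 0x7645 = 0x0ADA5
  0xADA5 + 0x37FF = 0x0E5A4
One's-complement sum = 0xE5A4.
Checksum = ~0xE5A4 & 0xFFFF = 0x1A5B.

1A5B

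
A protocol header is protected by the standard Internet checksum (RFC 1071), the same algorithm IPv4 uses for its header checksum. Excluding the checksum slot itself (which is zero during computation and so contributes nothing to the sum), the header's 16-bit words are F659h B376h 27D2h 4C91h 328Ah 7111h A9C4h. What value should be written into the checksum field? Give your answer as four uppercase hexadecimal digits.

946B

One's-complement addition (fold any carry out of bit 15 back into bit 0):
  0xF659 + 0xB376 = 0x1A9CF → wrap carry → 0xA9D0
  0xA9D0 + 0x27D2 = 0x0D1A2
  0xD1A2 + 0x4C91 = 0x11E33 → wrap carry → 0x1E34
  0x1E34 + 0x328A = 0x050BE
  0x50BE + 0x7111 = 0x0C1CF
  0xC1CF + 0xA9C4 = 0x16B93 → wrap carry → 0x6B94
One's-complement sum = 0x6B94.
Checksum = ~0x6B94 & 0xFFFF = 0x946B.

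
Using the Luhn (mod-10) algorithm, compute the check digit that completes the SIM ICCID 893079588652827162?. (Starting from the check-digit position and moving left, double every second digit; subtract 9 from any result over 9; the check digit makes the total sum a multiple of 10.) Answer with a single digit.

Partial digits right→left: 2 6 1 7 2 8 2 5 6 8 8 5 9 7 0 3 9 8
Double every second digit counting from the check-digit position (so the 1st, 3rd, 5th, ... of the partial from the right).
  doubled (with −9 where >9): 4 2 4 4 3 7 9 0 9 → sum 42
  kept as-is: 6 7 8 5 8 5 7 3 8 → sum 57
Total = 42 + 57 = 99.
Check digit = (10 − (99 mod 10)) mod 10 = 1.

1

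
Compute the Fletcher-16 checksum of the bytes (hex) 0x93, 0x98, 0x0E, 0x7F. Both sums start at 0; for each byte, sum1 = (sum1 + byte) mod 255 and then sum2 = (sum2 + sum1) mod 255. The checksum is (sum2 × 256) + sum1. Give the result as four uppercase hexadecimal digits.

Running sums (mod 255):
  after byte 0 (0x93): sum1=147, sum2=147
  after byte 1 (0x98): sum1=44, sum2=191
  after byte 2 (0x0E): sum1=58, sum2=249
  after byte 3 (0x7F): sum1=185, sum2=179
Checksum = sum2·256 + sum1 = 179·256 + 185 = 46009 = 0xB3B9.

B3B9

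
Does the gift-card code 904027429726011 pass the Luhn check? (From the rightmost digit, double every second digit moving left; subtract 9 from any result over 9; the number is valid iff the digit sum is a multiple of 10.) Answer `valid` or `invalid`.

From the right, keep odd positions and double even positions (subtract 9 from any doubled value over 9):
  doubled (positions 2,4,...): 2 3 5 4 5 0 0 → sum 19
  kept (positions 1,3,...): 1 0 2 9 4 2 4 9 → sum 31
Total = 50.
50 mod 10 = 0, so the number is valid.

valid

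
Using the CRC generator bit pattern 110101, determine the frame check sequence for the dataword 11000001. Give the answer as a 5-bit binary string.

Append 5 zeros: 1100000100000. Divide by 110101 (XOR where the leading bit is 1):
  pos 0: 110000 XOR 110101 = 000101
  pos 3: 101010 XOR 110101 = 011111
  pos 4: 111110 XOR 110101 = 001011
  pos 6: 101100 XOR 110101 = 011001
  pos 7: 110010 XOR 110101 = 000111
Remainder (last 5 bits) = 00111. This is the CRC / FCS.

00111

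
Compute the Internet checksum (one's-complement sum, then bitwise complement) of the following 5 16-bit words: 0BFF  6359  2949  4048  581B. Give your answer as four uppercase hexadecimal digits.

One's-complement addition (fold any carry out of bit 15 back into bit 0):
  0x0BFF + 0x6359 = 0x06F58
  0x6F58 + 0x2949 = 0x098A1
  0x98A1 + 0x4048 = 0x0D8E9
  0xD8E9 + 0x581B = 0x13104 → wrap carry → 0x3105
One's-complement sum = 0x3105.
Checksum = ~0x3105 & 0xFFFF = 0xCEFA.

CEFA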